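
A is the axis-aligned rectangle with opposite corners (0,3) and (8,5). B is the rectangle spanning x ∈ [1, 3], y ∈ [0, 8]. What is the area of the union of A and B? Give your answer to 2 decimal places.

28.00

By inclusion–exclusion:
Individual areas: |A| = 16, |B| = 16.
|A∩B|: x∈[1,3], y∈[3,5] → 2·2 = 4.
|A ∪ B| = 32 − 4 = 28.00.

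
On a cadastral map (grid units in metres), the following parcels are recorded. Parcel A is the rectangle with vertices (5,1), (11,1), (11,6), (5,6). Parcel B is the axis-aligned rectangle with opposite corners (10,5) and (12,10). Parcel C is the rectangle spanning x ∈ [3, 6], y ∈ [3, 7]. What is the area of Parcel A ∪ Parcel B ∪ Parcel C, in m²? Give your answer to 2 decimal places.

48.00

By inclusion–exclusion:
Individual areas: |Parcel A| = 30, |Parcel B| = 10, |Parcel C| = 12.
|Parcel A∩Parcel B|: x∈[10,11], y∈[5,6] → 1·1 = 1.
|Parcel A∩Parcel C|: x∈[5,6], y∈[3,6] → 1·3 = 3.
|Parcel B∩Parcel C| = 0 (no overlap).
|Parcel A∩Parcel B∩Parcel C| = 0.
|Parcel A ∪ Parcel B ∪ Parcel C| = 52 − 4 + 0 = 48.00.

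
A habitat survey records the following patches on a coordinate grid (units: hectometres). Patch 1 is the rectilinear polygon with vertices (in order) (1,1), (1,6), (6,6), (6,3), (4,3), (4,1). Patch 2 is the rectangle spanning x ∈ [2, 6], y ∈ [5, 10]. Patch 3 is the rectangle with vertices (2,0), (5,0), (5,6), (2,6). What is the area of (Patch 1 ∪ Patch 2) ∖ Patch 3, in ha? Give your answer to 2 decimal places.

24.00

|Patch 1 ∪ Patch 2| = 37.
|(Patch 1 ∪ Patch 2) ∩ Patch 3| = 13.
|(Patch 1 ∪ Patch 2) ∖ Patch 3| = 37 − 13 = 24.00.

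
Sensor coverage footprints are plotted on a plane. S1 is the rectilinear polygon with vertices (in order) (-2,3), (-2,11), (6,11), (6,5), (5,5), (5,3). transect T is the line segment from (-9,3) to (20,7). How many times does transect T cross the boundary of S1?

4

The segment meets the boundary at (6,5.069), (5.5,5), (5,4.931), (-2,3.966).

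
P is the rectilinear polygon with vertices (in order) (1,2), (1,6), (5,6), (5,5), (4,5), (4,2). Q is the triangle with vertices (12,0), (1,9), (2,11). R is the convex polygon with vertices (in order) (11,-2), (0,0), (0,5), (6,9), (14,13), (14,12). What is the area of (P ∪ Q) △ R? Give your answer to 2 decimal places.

110.62

|P ∪ Q| = 28.4545.
|(P ∪ Q) ∩ R| = 21.9175.
|(P ∪ Q) △ R| = 28.4545 + 126 − 43.835 = 110.62.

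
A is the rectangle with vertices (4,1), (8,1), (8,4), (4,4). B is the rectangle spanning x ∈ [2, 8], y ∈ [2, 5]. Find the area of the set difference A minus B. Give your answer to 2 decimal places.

|A∩B|: x∈[4,8], y∈[2,4] → 4·2 = 8.
|A| = 12.
|A ∖ B| = |A| − |A∩B| = 12 − 8 = 4.00.

4.00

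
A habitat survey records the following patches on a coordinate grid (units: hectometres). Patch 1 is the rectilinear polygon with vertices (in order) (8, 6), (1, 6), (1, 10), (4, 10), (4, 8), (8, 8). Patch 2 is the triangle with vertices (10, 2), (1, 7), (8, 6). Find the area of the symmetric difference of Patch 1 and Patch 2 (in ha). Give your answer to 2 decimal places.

27.80

|Patch 1| = 20, |Patch 2| = 13, |Patch 1∩Patch 2| = 2.6.
|Patch 1 △ Patch 2| = |Patch 1| + |Patch 2| − 2·|Patch 1∩Patch 2| = 20 + 13 − 5.2 = 27.80.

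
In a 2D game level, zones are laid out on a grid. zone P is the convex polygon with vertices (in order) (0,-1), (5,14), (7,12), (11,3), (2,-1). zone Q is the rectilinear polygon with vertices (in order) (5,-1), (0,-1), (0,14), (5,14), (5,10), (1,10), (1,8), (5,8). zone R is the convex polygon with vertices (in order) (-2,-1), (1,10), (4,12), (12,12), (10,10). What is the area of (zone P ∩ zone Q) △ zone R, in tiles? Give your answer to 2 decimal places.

71.30

|zone P ∩ zone Q| = 32.1667.
|(zone P ∩ zone Q) ∩ zone R| = 13.6817.
|(zone P ∩ zone Q) △ zone R| = 32.1667 + 66.5 − 27.3633 = 71.30.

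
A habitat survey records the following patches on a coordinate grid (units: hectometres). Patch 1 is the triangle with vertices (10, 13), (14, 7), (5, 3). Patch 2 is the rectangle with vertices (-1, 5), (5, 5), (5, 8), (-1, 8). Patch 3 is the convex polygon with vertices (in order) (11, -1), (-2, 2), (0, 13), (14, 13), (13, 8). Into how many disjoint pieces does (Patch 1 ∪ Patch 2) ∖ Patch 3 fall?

(Patch 1 ∪ Patch 2) ∖ Patch 3 splits into 2 disjoint pieces (area 1.2102, area 0.0227).

2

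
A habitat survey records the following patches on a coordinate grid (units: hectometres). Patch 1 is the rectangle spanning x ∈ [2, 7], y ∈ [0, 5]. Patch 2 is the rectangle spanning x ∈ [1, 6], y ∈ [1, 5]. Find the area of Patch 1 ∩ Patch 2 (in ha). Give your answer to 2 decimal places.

|Patch 1∩Patch 2|: x∈[2,6], y∈[1,5] → 4·4 = 16.

16.00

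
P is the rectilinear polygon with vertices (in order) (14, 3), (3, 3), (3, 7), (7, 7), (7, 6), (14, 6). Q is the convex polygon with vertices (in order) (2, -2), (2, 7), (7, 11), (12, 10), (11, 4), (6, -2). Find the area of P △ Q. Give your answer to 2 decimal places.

74.67

|P| = 37, |Q| = 93.5, |P∩Q| = 27.9167.
|P △ Q| = |P| + |Q| − 2·|P∩Q| = 37 + 93.5 − 55.8333 = 74.67.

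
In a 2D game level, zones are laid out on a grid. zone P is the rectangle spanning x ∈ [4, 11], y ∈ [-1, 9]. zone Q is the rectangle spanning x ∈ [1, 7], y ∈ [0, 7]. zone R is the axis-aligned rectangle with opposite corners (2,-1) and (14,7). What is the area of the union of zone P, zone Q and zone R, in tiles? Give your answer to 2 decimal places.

By inclusion–exclusion:
Individual areas: |zone P| = 70, |zone Q| = 42, |zone R| = 96.
|zone P∩zone Q|: x∈[4,7], y∈[0,7] → 3·7 = 21.
|zone P∩zone R|: x∈[4,11], y∈[-1,7] → 7·8 = 56.
|zone Q∩zone R|: x∈[2,7], y∈[0,7] → 5·7 = 35.
|zone P∩zone Q∩zone R| = 21.
|zone P ∪ zone Q ∪ zone R| = 208 − 112 + 21 = 117.00.

117.00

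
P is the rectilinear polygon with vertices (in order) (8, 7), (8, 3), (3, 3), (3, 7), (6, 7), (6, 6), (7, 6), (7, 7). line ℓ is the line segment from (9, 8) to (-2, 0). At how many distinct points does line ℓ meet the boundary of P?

The segment meets the boundary at (3,3.636), (7,6.545), (7.625,7), (6.25,6).

4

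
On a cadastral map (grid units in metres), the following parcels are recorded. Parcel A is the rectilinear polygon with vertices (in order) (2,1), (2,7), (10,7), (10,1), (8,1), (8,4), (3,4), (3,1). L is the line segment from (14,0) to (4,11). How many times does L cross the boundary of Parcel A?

2

The segment meets the boundary at (7.636,7), (10,4.4).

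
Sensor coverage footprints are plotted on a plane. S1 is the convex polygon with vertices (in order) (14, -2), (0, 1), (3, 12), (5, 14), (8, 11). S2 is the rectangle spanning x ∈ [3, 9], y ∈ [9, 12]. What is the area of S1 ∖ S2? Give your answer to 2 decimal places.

|S1| = 117, |S1∩S2| = 15.4231.
|S1 ∖ S2| = |S1| − |S1∩S2| = 117 − 15.4231 = 101.58.

101.58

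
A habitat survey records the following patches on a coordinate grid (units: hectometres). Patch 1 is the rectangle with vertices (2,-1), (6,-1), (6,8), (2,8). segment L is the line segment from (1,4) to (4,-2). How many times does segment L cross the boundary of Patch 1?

2

The segment meets the boundary at (3.5,-1), (2,2).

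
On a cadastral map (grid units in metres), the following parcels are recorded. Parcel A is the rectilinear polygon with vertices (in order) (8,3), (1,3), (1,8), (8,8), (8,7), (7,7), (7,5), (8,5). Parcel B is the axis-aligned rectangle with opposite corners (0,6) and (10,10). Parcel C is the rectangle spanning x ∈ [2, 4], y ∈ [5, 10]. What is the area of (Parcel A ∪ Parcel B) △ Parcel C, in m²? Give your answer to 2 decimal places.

|Parcel A ∪ Parcel B| = 60.
|(Parcel A ∪ Parcel B) ∩ Parcel C| = 10.
|(Parcel A ∪ Parcel B) △ Parcel C| = 60 + 10 − 20 = 50.00.

50.00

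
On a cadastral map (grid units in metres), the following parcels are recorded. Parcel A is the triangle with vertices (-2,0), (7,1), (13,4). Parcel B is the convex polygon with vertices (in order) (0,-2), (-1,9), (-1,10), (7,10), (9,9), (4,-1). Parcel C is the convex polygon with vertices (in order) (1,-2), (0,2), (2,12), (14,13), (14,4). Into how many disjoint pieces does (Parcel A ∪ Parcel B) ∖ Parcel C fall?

2

(Parcel A ∪ Parcel B) ∖ Parcel C splits into 2 disjoint pieces (area 15.0309, area 0.3977).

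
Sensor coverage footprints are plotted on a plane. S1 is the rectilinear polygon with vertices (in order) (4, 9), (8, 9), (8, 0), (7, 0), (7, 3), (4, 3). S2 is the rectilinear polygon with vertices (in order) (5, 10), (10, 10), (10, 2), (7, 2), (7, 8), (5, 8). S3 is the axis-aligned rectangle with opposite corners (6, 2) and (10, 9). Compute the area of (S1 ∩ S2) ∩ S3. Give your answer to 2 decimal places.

8.00

The region (S1 ∩ S2) ∩ S3 is the polygon with vertices (8,2), (7,2), (7,3), (7,8), (6,8), (6,9), (8,9).
By the shoelace formula its area is 8.00.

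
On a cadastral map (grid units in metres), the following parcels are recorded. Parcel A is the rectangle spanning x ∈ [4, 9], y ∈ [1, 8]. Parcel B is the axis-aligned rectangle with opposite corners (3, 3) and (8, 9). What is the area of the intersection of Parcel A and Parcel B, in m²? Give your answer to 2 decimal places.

|Parcel A∩Parcel B|: x∈[4,8], y∈[3,8] → 4·5 = 20.

20.00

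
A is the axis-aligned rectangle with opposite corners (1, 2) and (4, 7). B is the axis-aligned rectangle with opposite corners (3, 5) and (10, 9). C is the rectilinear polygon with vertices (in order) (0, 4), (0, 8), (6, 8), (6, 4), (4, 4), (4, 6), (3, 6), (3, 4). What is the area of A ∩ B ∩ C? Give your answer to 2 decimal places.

1.00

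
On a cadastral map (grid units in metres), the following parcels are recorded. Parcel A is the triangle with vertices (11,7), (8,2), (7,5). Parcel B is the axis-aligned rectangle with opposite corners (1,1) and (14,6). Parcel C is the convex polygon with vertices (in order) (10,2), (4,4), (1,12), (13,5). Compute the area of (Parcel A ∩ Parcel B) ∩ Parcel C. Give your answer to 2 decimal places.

6.11

The region (Parcel A ∩ Parcel B) ∩ Parcel C is the polygon with vertices (7,5), (9,6), (10.4,6), (8.333,2.556), (7.75,2.75).
By the shoelace formula its area is 6.11.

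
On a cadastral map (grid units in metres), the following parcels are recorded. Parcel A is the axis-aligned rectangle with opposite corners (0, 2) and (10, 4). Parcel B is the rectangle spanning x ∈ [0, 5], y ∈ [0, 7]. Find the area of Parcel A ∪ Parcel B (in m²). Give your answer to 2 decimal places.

45.00

By inclusion–exclusion:
Individual areas: |Parcel A| = 20, |Parcel B| = 35.
|Parcel A∩Parcel B|: x∈[0,5], y∈[2,4] → 5·2 = 10.
|Parcel A ∪ Parcel B| = 55 − 10 = 45.00.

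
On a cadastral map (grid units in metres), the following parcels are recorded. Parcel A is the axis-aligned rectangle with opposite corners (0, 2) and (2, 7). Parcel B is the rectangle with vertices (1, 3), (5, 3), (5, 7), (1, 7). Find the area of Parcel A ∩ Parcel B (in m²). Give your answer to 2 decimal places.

|Parcel A∩Parcel B|: x∈[1,2], y∈[3,7] → 1·4 = 4.

4.00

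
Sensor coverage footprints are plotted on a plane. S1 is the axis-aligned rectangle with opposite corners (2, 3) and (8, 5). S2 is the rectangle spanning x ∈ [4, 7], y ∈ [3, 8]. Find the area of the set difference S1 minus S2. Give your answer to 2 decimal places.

|S1∩S2|: x∈[4,7], y∈[3,5] → 3·2 = 6.
|S1| = 12.
|S1 ∖ S2| = |S1| − |S1∩S2| = 12 − 6 = 6.00.

6.00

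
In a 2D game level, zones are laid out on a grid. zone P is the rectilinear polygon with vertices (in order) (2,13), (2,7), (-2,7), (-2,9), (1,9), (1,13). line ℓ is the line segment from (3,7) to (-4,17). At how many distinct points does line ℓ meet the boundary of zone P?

The segment meets the boundary at (1,9.857), (2,8.429).

2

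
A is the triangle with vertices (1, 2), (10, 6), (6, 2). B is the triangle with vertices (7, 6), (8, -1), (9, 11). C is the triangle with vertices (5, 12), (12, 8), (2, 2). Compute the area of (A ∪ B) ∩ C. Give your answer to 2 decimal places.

5.12

|A ∪ B| = 18.0747.
|(A ∪ B) ∩ C| = 5.12.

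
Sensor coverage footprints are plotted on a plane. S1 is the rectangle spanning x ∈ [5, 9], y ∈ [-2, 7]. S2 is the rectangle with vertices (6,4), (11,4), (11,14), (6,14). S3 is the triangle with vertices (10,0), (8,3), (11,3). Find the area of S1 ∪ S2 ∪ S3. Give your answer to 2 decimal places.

80.75

By inclusion–exclusion:
Individual areas: |S1| = 36, |S2| = 50, |S3| = 4.5.
|S1∩S2|: x∈[6,9], y∈[4,7] → 3·3 = 9.
|S1∩S3| = 0.75.
|S2∩S3| = 0.
|S1∩S2∩S3| = 0.
|S1 ∪ S2 ∪ S3| = 90.5 − 9.75 + 0 = 80.75.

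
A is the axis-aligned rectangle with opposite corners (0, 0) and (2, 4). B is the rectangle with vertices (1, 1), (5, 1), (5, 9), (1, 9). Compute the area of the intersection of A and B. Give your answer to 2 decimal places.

3.00

|A∩B|: x∈[1,2], y∈[1,4] → 1·3 = 3.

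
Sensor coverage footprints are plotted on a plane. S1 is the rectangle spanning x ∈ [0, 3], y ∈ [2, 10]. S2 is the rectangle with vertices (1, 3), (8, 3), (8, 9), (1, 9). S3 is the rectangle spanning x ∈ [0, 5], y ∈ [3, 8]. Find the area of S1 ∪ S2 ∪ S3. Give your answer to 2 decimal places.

By inclusion–exclusion:
Individual areas: |S1| = 24, |S2| = 42, |S3| = 25.
|S1∩S2|: x∈[1,3], y∈[3,9] → 2·6 = 12.
|S1∩S3|: x∈[0,3], y∈[3,8] → 3·5 = 15.
|S2∩S3|: x∈[1,5], y∈[3,8] → 4·5 = 20.
|S1∩S2∩S3| = 10.
|S1 ∪ S2 ∪ S3| = 91 − 47 + 10 = 54.00.

54.00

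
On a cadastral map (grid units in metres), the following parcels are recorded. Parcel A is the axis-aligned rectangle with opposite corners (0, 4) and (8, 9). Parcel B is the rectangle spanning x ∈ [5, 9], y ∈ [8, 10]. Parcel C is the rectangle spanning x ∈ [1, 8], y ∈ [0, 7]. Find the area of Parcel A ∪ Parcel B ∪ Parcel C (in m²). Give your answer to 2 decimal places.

73.00

By inclusion–exclusion:
Individual areas: |Parcel A| = 40, |Parcel B| = 8, |Parcel C| = 49.
|Parcel A∩Parcel B|: x∈[5,8], y∈[8,9] → 3·1 = 3.
|Parcel A∩Parcel C|: x∈[1,8], y∈[4,7] → 7·3 = 21.
|Parcel B∩Parcel C| = 0 (no overlap).
|Parcel A∩Parcel B∩Parcel C| = 0.
|Parcel A ∪ Parcel B ∪ Parcel C| = 97 − 24 + 0 = 73.00.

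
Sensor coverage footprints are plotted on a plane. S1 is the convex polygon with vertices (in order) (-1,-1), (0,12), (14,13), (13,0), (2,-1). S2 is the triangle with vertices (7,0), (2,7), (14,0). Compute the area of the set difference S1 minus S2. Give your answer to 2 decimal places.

|S1| = 182.5, |S1∩S2| = 24.2209.
|S1 ∖ S2| = |S1| − |S1∩S2| = 182.5 − 24.2209 = 158.28.

158.28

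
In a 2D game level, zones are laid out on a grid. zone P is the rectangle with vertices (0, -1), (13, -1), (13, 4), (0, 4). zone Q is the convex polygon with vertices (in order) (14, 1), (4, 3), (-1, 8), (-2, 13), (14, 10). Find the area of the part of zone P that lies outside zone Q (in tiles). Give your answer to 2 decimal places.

47.40

|zone P| = 65, |zone P∩zone Q| = 17.6.
|zone P ∖ zone Q| = |zone P| − |zone P∩zone Q| = 65 − 17.6 = 47.40.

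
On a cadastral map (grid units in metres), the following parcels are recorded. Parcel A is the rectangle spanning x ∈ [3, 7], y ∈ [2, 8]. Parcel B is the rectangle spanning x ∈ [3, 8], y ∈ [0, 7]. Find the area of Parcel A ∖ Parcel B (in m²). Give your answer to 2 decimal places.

4.00

|Parcel A∩Parcel B|: x∈[3,7], y∈[2,7] → 4·5 = 20.
|Parcel A| = 24.
|Parcel A ∖ Parcel B| = |Parcel A| − |Parcel A∩Parcel B| = 24 − 20 = 4.00.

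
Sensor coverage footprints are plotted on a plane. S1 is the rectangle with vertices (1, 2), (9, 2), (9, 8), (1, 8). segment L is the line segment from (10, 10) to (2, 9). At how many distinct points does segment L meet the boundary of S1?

The segment lies entirely outside S1 and never meets its boundary.

0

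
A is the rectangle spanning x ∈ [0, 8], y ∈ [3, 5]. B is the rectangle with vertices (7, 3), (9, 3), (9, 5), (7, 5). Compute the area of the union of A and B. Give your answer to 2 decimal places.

18.00

By inclusion–exclusion:
Individual areas: |A| = 16, |B| = 4.
|A∩B|: x∈[7,8], y∈[3,5] → 1·2 = 2.
|A ∪ B| = 20 − 2 = 18.00.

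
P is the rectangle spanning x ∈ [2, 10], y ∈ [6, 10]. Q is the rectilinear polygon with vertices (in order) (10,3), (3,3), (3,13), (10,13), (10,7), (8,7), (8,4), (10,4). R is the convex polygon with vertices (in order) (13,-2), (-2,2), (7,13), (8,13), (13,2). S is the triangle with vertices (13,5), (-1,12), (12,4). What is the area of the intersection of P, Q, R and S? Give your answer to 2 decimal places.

The intersection is the polygon with vertices (8,6.462), (3.777,9.06), (4.097,9.452), (9,7), (8,7).
By the shoelace formula its area is 3.52.

3.52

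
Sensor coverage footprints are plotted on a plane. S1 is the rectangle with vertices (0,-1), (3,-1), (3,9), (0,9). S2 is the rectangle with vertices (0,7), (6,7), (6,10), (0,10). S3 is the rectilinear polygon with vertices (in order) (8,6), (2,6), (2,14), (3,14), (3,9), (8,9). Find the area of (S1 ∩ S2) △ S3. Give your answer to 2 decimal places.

|S1 ∩ S2| = 6.
|(S1 ∩ S2) ∩ S3| = 2.
|(S1 ∩ S2) △ S3| = 6 + 23 − 4 = 25.00.

25.00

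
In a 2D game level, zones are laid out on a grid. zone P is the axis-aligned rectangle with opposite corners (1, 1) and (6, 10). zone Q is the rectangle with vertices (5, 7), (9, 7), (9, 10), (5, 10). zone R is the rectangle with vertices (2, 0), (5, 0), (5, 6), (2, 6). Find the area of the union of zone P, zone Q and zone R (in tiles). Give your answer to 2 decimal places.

57.00

By inclusion–exclusion:
Individual areas: |zone P| = 45, |zone Q| = 12, |zone R| = 18.
|zone P∩zone Q|: x∈[5,6], y∈[7,10] → 1·3 = 3.
|zone P∩zone R|: x∈[2,5], y∈[1,6] → 3·5 = 15.
|zone Q∩zone R| = 0 (no overlap).
|zone P∩zone Q∩zone R| = 0.
|zone P ∪ zone Q ∪ zone R| = 75 − 18 + 0 = 57.00.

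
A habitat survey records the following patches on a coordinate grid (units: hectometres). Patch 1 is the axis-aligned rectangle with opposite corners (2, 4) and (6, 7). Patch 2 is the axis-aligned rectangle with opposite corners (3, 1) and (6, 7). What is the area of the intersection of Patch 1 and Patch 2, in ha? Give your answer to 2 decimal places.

|Patch 1∩Patch 2|: x∈[3,6], y∈[4,7] → 3·3 = 9.

9.00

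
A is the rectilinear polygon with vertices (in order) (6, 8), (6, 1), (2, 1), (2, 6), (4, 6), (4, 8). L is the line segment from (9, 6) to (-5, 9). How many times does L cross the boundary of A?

2

The segment meets the boundary at (4,7.071), (6,6.643).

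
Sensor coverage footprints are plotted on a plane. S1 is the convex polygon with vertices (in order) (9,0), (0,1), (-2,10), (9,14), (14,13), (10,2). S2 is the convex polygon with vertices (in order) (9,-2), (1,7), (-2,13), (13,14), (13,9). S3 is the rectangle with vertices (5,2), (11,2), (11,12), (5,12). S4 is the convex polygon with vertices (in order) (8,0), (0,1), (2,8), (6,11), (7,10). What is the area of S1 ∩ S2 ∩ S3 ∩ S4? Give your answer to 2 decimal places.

20.21

The intersection is the polygon with vertices (5,10.25), (6,11), (7,10), (7.8,2), (5.444,2), (5,2.5).
By the shoelace formula its area is 20.21.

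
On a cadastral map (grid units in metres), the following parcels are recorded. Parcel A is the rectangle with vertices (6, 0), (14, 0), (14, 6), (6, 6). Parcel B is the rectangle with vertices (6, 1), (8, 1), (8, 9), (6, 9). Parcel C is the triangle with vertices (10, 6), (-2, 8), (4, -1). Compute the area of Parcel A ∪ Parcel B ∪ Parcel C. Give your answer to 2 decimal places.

91.67

By inclusion–exclusion:
Individual areas: |Parcel A| = 48, |Parcel B| = 16, |Parcel C| = 48.
|Parcel A∩Parcel B|: x∈[6,8], y∈[1,6] → 2·5 = 10.
|Parcel A∩Parcel C| = 9.3333.
|Parcel B∩Parcel C| = 8.
|Parcel A∩Parcel B∩Parcel C| = 7.
|Parcel A ∪ Parcel B ∪ Parcel C| = 112 − 27.3333 + 7 = 91.67.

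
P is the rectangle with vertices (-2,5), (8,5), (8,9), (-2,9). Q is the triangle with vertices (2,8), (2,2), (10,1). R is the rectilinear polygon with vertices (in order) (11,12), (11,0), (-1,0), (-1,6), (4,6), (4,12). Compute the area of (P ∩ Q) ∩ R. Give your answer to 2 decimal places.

2.89

The region (P ∩ Q) ∩ R is the polygon with vertices (2,6), (4,6), (4,6.25), (5.429,5), (2,5).
By the shoelace formula its area is 2.89.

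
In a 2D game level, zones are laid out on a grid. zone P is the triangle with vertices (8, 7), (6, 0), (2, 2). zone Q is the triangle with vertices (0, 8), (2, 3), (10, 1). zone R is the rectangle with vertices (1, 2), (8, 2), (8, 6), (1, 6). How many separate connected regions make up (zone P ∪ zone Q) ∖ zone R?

3

(zone P ∪ zone Q) ∖ zone R splits into 3 disjoint pieces (area 5.9333, area 2.1071, area 0.4571).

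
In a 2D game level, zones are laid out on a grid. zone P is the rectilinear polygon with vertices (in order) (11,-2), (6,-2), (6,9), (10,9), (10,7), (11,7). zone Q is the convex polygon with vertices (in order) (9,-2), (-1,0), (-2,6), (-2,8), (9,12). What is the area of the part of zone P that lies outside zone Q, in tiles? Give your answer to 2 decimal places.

|zone P| = 53, |zone P∩zone Q| = 32.1.
|zone P ∖ zone Q| = |zone P| − |zone P∩zone Q| = 53 − 32.1 = 20.90.

20.90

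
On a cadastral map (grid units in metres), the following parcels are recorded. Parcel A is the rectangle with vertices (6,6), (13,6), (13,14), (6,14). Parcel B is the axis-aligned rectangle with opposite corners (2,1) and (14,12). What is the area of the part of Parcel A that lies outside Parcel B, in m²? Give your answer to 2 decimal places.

14.00

|Parcel A∩Parcel B|: x∈[6,13], y∈[6,12] → 7·6 = 42.
|Parcel A| = 56.
|Parcel A ∖ Parcel B| = |Parcel A| − |Parcel A∩Parcel B| = 56 − 42 = 14.00.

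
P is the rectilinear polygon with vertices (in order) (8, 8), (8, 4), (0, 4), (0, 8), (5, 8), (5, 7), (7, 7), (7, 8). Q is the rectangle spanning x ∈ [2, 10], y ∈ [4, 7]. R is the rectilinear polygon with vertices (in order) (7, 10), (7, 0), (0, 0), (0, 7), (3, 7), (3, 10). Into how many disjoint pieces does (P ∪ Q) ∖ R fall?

2

(P ∪ Q) ∖ R splits into 2 disjoint pieces (area 10, area 3).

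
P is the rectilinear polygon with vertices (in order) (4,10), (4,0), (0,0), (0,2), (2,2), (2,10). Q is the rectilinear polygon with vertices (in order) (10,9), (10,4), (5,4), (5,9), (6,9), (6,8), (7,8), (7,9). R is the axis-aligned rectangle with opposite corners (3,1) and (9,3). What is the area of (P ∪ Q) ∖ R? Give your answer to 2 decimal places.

|P ∪ Q| = 48.
|(P ∪ Q) ∩ R| = 2.
|(P ∪ Q) ∖ R| = 48 − 2 = 46.00.

46.00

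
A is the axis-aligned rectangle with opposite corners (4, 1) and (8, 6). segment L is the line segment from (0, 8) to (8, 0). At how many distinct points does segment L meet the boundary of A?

2

The segment meets the boundary at (7,1), (4,4).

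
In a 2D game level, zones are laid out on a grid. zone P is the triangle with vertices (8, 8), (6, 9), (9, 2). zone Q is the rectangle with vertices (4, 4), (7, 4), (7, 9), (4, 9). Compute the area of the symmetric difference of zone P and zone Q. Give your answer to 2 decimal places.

|zone P| = 5.5, |zone Q| = 15, |zone P∩zone Q| = 0.9167.
|zone P △ zone Q| = |zone P| + |zone Q| − 2·|zone P∩zone Q| = 5.5 + 15 − 1.8333 = 18.67.

18.67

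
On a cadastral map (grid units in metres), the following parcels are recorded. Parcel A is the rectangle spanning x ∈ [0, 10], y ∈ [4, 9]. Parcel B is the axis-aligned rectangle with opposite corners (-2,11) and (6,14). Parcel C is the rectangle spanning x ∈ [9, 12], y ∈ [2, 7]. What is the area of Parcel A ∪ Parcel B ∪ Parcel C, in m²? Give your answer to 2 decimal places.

By inclusion–exclusion:
Individual areas: |Parcel A| = 50, |Parcel B| = 24, |Parcel C| = 15.
|Parcel A∩Parcel B| = 0 (no overlap).
|Parcel A∩Parcel C|: x∈[9,10], y∈[4,7] → 1·3 = 3.
|Parcel B∩Parcel C| = 0 (no overlap).
|Parcel A∩Parcel B∩Parcel C| = 0.
|Parcel A ∪ Parcel B ∪ Parcel C| = 89 − 3 + 0 = 86.00.

86.00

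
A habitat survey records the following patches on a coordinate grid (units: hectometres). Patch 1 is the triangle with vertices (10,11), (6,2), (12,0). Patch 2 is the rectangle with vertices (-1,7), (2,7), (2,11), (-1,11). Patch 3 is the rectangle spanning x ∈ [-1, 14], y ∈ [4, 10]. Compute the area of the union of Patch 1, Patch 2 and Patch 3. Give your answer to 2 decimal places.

By inclusion–exclusion:
Individual areas: |Patch 1| = 31, |Patch 2| = 12, |Patch 3| = 90.
|Patch 1∩Patch 2| = 0.
|Patch 1∩Patch 3| = 15.0303.
|Patch 2∩Patch 3|: x∈[-1,2], y∈[7,10] → 3·3 = 9.
|Patch 1∩Patch 2∩Patch 3| = 0.
|Patch 1 ∪ Patch 2 ∪ Patch 3| = 133 − 24.0303 + 0 = 108.97.

108.97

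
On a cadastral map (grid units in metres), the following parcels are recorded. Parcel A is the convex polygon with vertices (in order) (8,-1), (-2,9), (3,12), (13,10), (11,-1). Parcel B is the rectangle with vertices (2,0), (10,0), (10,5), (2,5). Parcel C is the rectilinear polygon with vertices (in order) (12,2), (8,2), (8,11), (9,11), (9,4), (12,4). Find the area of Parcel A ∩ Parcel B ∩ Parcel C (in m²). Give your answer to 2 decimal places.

The intersection is the polygon with vertices (9,5), (9,4), (10,4), (10,2), (8,2), (8,5).
By the shoelace formula its area is 5.00.

5.00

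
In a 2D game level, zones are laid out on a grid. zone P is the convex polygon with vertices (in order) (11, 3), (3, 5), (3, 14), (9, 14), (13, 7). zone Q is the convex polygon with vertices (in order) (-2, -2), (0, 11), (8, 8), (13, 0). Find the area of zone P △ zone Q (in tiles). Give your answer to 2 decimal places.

145.01

|zone P| = 84, |zone Q| = 120, |zone P∩zone Q| = 29.4931.
|zone P △ zone Q| = |zone P| + |zone Q| − 2·|zone P∩zone Q| = 84 + 120 − 58.9861 = 145.01.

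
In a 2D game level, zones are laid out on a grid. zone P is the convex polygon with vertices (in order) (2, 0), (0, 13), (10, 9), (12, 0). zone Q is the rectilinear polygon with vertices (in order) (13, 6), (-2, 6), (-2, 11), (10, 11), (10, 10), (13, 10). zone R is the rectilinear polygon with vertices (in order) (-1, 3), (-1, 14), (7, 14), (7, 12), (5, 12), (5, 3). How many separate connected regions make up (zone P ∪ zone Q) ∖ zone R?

(zone P ∪ zone Q) ∖ zone R splits into 2 disjoint pieces (area 5, area 84.6923).

2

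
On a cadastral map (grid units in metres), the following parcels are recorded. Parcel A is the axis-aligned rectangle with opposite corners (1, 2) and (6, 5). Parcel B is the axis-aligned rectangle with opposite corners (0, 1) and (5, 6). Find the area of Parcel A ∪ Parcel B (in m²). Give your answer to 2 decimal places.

By inclusion–exclusion:
Individual areas: |Parcel A| = 15, |Parcel B| = 25.
|Parcel A∩Parcel B|: x∈[1,5], y∈[2,5] → 4·3 = 12.
|Parcel A ∪ Parcel B| = 40 − 12 = 28.00.

28.00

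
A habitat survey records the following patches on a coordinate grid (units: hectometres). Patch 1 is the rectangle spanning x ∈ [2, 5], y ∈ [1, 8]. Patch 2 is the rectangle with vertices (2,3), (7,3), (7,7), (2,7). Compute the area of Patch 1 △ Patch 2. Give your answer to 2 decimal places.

|Patch 1∩Patch 2|: x∈[2,5], y∈[3,7] → 3·4 = 12.
|Patch 1 △ Patch 2| = |Patch 1| + |Patch 2| − 2·|Patch 1∩Patch 2| = 21 + 20 − 24 = 17.00.

17.00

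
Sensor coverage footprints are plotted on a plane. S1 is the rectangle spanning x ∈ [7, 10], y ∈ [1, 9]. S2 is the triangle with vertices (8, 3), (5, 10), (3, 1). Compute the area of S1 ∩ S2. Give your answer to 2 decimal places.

The intersection is the polygon with vertices (7,5.333), (8,3), (7,2.6).
By the shoelace formula its area is 1.37.

1.37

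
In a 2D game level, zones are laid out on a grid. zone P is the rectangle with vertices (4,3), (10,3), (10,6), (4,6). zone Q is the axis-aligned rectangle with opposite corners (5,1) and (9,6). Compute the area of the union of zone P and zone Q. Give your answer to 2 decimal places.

By inclusion–exclusion:
Individual areas: |zone P| = 18, |zone Q| = 20.
|zone P∩zone Q|: x∈[5,9], y∈[3,6] → 4·3 = 12.
|zone P ∪ zone Q| = 38 − 12 = 26.00.

26.00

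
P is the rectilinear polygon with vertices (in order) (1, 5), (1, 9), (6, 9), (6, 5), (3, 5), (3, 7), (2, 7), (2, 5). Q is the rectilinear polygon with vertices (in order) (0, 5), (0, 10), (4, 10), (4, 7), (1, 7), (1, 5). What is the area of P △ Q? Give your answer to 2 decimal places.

20.00

|P| = 18, |Q| = 14, |P∩Q| = 6.
|P △ Q| = |P| + |Q| − 2·|P∩Q| = 18 + 14 − 12 = 20.00.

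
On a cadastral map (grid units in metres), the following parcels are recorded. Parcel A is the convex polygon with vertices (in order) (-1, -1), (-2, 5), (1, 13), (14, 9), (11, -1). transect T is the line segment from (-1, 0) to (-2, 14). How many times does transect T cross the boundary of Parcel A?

1

The segment meets the boundary at (-1.46,6.44).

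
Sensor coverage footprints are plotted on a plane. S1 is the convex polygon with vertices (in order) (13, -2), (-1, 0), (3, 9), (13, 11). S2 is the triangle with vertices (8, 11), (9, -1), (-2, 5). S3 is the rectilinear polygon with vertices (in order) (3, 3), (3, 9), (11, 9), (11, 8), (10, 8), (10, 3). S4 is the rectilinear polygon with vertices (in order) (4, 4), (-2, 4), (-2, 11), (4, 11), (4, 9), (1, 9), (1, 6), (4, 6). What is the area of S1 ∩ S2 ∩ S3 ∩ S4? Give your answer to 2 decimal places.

The intersection is the polygon with vertices (3,6), (4,6), (4,4), (3,4).
By the shoelace formula its area is 2.00.

2.00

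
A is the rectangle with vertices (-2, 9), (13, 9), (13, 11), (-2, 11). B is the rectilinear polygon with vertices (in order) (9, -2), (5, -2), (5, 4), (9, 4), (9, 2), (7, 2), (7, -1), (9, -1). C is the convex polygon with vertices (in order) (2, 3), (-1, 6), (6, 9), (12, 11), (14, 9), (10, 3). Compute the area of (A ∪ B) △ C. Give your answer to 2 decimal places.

96.00

|A ∪ B| = 48.
|(A ∪ B) ∩ C| = 11.5.
|(A ∪ B) △ C| = 48 + 71 − 23 = 96.00.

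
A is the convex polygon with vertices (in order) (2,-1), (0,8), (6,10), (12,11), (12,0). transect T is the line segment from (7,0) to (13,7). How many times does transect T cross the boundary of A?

1

The segment meets the boundary at (12,5.833).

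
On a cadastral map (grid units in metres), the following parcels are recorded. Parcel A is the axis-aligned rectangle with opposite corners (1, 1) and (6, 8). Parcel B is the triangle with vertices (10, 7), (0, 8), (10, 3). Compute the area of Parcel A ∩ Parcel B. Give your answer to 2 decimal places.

The intersection is the polygon with vertices (6,5), (1,7.5), (1,7.9), (6,7.4).
By the shoelace formula its area is 7.00.

7.00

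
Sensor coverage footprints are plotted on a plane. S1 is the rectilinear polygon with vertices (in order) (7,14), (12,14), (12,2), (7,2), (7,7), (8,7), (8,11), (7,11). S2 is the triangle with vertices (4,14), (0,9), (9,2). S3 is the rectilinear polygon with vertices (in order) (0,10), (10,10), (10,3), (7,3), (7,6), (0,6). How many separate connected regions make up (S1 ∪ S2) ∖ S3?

3

(S1 ∪ S2) ∖ S3 splits into 3 disjoint pieces (area 38, area 3.8413, area 9.7333).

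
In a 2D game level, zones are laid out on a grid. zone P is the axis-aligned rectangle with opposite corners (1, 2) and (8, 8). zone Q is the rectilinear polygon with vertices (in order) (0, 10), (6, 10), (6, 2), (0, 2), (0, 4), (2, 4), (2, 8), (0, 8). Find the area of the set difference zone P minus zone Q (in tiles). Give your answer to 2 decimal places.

|zone P| = 42, |zone P∩zone Q| = 26.
|zone P ∖ zone Q| = |zone P| − |zone P∩zone Q| = 42 − 26 = 16.00.

16.00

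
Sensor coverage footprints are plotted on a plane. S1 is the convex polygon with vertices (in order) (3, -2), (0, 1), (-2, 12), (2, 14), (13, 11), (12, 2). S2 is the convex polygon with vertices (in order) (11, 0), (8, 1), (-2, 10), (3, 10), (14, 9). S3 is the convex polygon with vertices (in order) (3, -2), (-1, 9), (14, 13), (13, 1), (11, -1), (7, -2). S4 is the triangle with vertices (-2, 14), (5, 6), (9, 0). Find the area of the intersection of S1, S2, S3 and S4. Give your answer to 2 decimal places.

4.12

The intersection is the polygon with vertices (8.29,0.903), (1.421,9.646), (1.736,9.73), (5,6), (8.429,0.857).
By the shoelace formula its area is 4.12.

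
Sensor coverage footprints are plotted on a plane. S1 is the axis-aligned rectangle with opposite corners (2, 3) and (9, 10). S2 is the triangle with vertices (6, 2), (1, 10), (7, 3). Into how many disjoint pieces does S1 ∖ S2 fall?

S1 ∖ S2 splits into 2 disjoint pieces (area 34.4167, area 9.1125).

2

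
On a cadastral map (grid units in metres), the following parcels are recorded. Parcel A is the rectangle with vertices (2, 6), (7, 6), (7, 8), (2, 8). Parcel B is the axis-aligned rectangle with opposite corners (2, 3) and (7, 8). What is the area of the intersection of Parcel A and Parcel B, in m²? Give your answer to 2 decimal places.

|Parcel A∩Parcel B|: x∈[2,7], y∈[6,8] → 5·2 = 10.

10.00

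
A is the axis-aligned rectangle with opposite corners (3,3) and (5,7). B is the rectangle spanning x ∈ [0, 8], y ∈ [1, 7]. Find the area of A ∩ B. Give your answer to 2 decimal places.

8.00

|A∩B|: x∈[3,5], y∈[3,7] → 2·4 = 8.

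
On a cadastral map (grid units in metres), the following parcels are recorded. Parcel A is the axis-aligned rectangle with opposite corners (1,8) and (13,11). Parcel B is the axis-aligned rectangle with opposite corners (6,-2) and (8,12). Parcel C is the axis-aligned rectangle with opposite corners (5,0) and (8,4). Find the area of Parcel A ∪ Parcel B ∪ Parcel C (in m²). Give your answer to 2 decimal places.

62.00

By inclusion–exclusion:
Individual areas: |Parcel A| = 36, |Parcel B| = 28, |Parcel C| = 12.
|Parcel A∩Parcel B|: x∈[6,8], y∈[8,11] → 2·3 = 6.
|Parcel A∩Parcel C| = 0 (no overlap).
|Parcel B∩Parcel C|: x∈[6,8], y∈[0,4] → 2·4 = 8.
|Parcel A∩Parcel B∩Parcel C| = 0.
|Parcel A ∪ Parcel B ∪ Parcel C| = 76 − 14 + 0 = 62.00.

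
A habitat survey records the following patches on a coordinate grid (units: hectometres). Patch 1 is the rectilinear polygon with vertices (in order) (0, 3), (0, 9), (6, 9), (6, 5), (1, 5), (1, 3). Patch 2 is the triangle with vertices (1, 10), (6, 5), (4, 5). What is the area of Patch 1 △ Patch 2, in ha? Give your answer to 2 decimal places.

|Patch 1| = 26, |Patch 2| = 5, |Patch 1∩Patch 2| = 4.8.
|Patch 1 △ Patch 2| = |Patch 1| + |Patch 2| − 2·|Patch 1∩Patch 2| = 26 + 5 − 9.6 = 21.40.

21.40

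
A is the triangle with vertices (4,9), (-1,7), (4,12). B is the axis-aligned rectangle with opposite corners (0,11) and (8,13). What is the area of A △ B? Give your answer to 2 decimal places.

|A| = 7.5, |B| = 16, |A∩B| = 0.5.
|A △ B| = |A| + |B| − 2·|A∩B| = 7.5 + 16 − 1 = 22.50.

22.50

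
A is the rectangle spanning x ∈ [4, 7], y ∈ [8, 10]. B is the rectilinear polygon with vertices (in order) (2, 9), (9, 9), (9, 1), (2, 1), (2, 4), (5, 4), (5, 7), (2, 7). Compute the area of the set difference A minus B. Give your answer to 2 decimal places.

3.00

|A| = 6, |A∩B| = 3.
|A ∖ B| = |A| − |A∩B| = 6 − 3 = 3.00.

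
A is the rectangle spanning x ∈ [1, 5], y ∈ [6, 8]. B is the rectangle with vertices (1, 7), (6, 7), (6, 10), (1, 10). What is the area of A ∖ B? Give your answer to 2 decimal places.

4.00

|A∩B|: x∈[1,5], y∈[7,8] → 4·1 = 4.
|A| = 8.
|A ∖ B| = |A| − |A∩B| = 8 − 4 = 4.00.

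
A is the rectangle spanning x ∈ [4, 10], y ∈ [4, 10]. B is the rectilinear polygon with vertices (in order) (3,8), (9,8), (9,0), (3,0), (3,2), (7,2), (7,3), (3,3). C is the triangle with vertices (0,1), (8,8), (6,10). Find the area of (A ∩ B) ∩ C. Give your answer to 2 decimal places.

The region (A ∩ B) ∩ C is the polygon with vertices (4,7), (4.667,8), (8,8), (4,4.5).
By the shoelace formula its area is 6.67.

6.67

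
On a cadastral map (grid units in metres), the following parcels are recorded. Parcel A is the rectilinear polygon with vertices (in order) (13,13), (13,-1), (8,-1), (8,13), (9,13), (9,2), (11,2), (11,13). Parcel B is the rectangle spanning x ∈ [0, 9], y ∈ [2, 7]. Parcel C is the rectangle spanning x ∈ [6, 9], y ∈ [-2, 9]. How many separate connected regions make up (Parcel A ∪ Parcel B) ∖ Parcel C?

(Parcel A ∪ Parcel B) ∖ Parcel C splits into 3 disjoint pieces (area 34, area 30, area 4).

3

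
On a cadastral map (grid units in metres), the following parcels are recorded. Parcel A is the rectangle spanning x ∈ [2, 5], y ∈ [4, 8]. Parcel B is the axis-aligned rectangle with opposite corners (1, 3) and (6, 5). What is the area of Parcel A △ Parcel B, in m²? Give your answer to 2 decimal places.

|Parcel A∩Parcel B|: x∈[2,5], y∈[4,5] → 3·1 = 3.
|Parcel A △ Parcel B| = |Parcel A| + |Parcel B| − 2·|Parcel A∩Parcel B| = 12 + 10 − 6 = 16.00.

16.00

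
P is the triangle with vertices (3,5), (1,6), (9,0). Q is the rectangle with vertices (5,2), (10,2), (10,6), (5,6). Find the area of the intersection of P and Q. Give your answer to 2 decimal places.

The intersection is the polygon with vertices (5,3), (5,3.333), (6.6,2), (6.333,2).
By the shoelace formula its area is 0.40.

0.40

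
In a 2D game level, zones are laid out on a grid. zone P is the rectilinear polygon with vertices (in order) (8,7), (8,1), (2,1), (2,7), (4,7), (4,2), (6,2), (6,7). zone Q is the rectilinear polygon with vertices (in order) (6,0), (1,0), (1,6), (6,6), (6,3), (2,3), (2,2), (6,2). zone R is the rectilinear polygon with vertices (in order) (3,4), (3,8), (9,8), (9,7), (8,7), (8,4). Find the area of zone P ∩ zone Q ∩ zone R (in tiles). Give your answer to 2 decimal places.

2.00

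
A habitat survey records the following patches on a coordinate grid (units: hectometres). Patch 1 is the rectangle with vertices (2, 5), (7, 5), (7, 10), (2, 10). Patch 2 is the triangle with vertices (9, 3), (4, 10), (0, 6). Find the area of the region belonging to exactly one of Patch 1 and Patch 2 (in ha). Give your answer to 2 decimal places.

15.93

|Patch 1| = 25, |Patch 2| = 24, |Patch 1∩Patch 2| = 16.5333.
|Patch 1 △ Patch 2| = |Patch 1| + |Patch 2| − 2·|Patch 1∩Patch 2| = 25 + 24 − 33.0667 = 15.93.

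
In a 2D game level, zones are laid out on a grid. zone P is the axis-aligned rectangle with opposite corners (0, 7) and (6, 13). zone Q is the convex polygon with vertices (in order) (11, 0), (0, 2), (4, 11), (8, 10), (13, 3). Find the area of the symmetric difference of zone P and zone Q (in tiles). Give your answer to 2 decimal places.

|zone P| = 36, |zone Q| = 86.5, |zone P∩zone Q| = 11.0556.
|zone P △ zone Q| = |zone P| + |zone Q| − 2·|zone P∩zone Q| = 36 + 86.5 − 22.1111 = 100.39.

100.39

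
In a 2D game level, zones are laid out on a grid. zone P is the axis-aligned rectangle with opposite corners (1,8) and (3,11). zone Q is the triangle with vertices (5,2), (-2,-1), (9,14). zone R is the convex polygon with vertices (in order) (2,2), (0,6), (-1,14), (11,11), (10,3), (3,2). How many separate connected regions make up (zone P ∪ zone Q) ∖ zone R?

2

(zone P ∪ zone Q) ∖ zone R splits into 2 disjoint pieces (area 8.8135, area 0.9751).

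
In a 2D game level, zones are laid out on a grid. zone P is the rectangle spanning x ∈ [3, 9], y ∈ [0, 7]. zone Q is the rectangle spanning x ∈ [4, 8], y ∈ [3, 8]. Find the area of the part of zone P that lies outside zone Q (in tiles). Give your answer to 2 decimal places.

|zone P∩zone Q|: x∈[4,8], y∈[3,7] → 4·4 = 16.
|zone P| = 42.
|zone P ∖ zone Q| = |zone P| − |zone P∩zone Q| = 42 − 16 = 26.00.

26.00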